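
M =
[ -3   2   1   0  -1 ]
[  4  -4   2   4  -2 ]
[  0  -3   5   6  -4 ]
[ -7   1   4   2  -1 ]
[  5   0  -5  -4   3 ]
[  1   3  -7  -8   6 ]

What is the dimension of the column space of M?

Row reduce to echelon form.
R2 ← R2 + (4/3)·R1: [0, -4/3, 10/3, 4, -10/3]
R4 ← R4 − (7/3)·R1: [0, -11/3, 5/3, 2, 4/3]
R5 ← R5 + (5/3)·R1: [0, 10/3, -10/3, -4, 4/3]
R6 ← R6 + (1/3)·R1: [0, 11/3, -20/3, -8, 17/3]
R3 ← R3 − (9/4)·R2: [0, 0, -5/2, -3, 7/2]
R4 ← R4 − (11/4)·R2: [0, 0, -15/2, -9, 21/2]
R5 ← R5 + (5/2)·R2: [0, 0, 5, 6, -7]
R6 ← R6 + (11/4)·R2: [0, 0, 5/2, 3, -7/2]
R4 ← R4 − (3)·R3: [0, 0, 0, 0, 0]
R5 ← R5 + (2)·R3: [0, 0, 0, 0, 0]
R6 ← R6 + R3: [0, 0, 0, 0, 0]
Echelon form has 3 nonzero rows, so rank(M) = 3.
The column space has dimension equal to the rank: 3.

3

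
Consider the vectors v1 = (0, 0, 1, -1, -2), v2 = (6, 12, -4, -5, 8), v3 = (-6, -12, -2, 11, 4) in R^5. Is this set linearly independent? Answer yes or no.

Form the matrix with these vectors as rows and row reduce.
Swap R1 ↔ R2
R3 ← R3 + R1: [0, 0, -6, 6, 12]
R3 ← R3 + (6)·R2: [0, 0, 0, 0, 0]
2 nonzero rows, so the 3 vectors span a space of dimension 2.
Since 2 < 3, the vectors are linearly dependent.

no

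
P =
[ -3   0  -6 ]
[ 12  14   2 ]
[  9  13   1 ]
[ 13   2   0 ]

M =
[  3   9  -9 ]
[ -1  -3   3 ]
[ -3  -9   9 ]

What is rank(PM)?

First compute PM:
[[  9,  27, -27],
 [ 16,  48, -48],
 [ 11,  33, -33],
 [ 37, 111, -111]]
Now row reduce the product.
R2 ← R2 − (16/9)·R1: [0, 0, 0]
R3 ← R3 − (11/9)·R1: [0, 0, 0]
R4 ← R4 − (37/9)·R1: [0, 0, 0]
1 nonzero row, so rank(PM) = 1.

1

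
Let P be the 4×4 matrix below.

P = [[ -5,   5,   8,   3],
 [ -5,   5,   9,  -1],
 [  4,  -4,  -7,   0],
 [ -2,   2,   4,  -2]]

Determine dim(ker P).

2

Row reduce to echelon form.
R2 ← R2 − R1: [0, 0, 1, -4]
R3 ← R3 + (4/5)·R1: [0, 0, -3/5, 12/5]
R4 ← R4 − (2/5)·R1: [0, 0, 4/5, -16/5]
R3 ← R3 + (3/5)·R2: [0, 0, 0, 0]
R4 ← R4 − (4/5)·R2: [0, 0, 0, 0]
2 nonzero rows, so rank(P) = 2.
P has 4 columns; by rank–nullity, nullity = 4 − 2 = 2.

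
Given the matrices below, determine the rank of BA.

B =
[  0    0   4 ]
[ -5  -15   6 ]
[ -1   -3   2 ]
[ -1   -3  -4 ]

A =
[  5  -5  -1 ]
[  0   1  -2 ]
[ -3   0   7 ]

2

First compute BA:
[[-12,   0,  28],
 [-43,  10,  77],
 [-11,   2,  21],
 [  7,   2, -21]]
Now row reduce the product.
R2 ← R2 − (43/12)·R1: [0, 10, -70/3]
R3 ← R3 − (11/12)·R1: [0, 2, -14/3]
R4 ← R4 + (7/12)·R1: [0, 2, -14/3]
R3 ← R3 − (1/5)·R2: [0, 0, 0]
R4 ← R4 − (1/5)·R2: [0, 0, 0]
2 nonzero rows, so rank(BA) = 2.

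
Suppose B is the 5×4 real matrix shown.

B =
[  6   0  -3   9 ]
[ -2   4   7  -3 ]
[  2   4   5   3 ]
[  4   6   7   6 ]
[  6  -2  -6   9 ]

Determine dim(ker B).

2

Row reduce to echelon form.
R2 ← R2 + (1/3)·R1: [0, 4, 6, 0]
R3 ← R3 − (1/3)·R1: [0, 4, 6, 0]
R4 ← R4 − (2/3)·R1: [0, 6, 9, 0]
R5 ← R5 − R1: [0, -2, -3, 0]
R3 ← R3 − R2: [0, 0, 0, 0]
R4 ← R4 − (3/2)·R2: [0, 0, 0, 0]
R5 ← R5 + (1/2)·R2: [0, 0, 0, 0]
2 nonzero rows, so rank(B) = 2.
B has 4 columns; by rank–nullity, nullity = 4 − 2 = 2.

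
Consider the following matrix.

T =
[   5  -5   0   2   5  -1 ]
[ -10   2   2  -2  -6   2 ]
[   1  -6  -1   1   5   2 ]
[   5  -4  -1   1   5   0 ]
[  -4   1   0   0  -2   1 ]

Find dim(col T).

Row reduce to echelon form.
R2 ← R2 + (2)·R1: [0, -8, 2, 2, 4, 0]
R3 ← R3 − (1/5)·R1: [0, -5, -1, 3/5, 4, 11/5]
R4 ← R4 − R1: [0, 1, -1, -1, 0, 1]
R5 ← R5 + (4/5)·R1: [0, -3, 0, 8/5, 2, 1/5]
R3 ← R3 − (5/8)·R2: [0, 0, -9/4, -13/20, 3/2, 11/5]
R4 ← R4 + (1/8)·R2: [0, 0, -3/4, -3/4, 1/2, 1]
R5 ← R5 − (3/8)·R2: [0, 0, -3/4, 17/20, 1/2, 1/5]
R4 ← R4 − (1/3)·R3: [0, 0, 0, -8/15, 0, 4/15]
R5 ← R5 − (1/3)·R3: [0, 0, 0, 16/15, 0, -8/15]
R5 ← R5 + (2)·R4: [0, 0, 0, 0, 0, 0]
Echelon form has 4 nonzero rows, so rank(T) = 4.
The column space has dimension equal to the rank: 4.

4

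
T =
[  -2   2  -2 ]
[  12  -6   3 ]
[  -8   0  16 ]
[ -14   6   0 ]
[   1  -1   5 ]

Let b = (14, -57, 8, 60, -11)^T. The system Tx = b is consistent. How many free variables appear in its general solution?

Row reduce the augmented matrix [T | b].
R2 ← R2 + (6)·R1: [0, 6, -9, 27]
R3 ← R3 − (4)·R1: [0, -8, 24, -48]
R4 ← R4 − (7)·R1: [0, -8, 14, -38]
R5 ← R5 + (1/2)·R1: [0, 0, 4, -4]
R3 ← R3 + (4/3)·R2: [0, 0, 12, -12]
R4 ← R4 + (4/3)·R2: [0, 0, 2, -2]
R4 ← R4 − (1/6)·R3: [0, 0, 0, 0]
R5 ← R5 − (1/3)·R3: [0, 0, 0, 0]
The echelon form has 3 nonzero rows, and every pivot lies in the first 3 columns, so rank(T) = rank([T|b]) = 3.
The system is consistent.
Free variables = (unknowns) − (rank) = 3 − 3 = 0.

0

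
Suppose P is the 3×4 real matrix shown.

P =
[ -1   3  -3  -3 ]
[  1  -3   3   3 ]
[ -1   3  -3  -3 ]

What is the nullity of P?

Row reduce to echelon form.
R2 ← R2 + R1: [0, 0, 0, 0]
R3 ← R3 − R1: [0, 0, 0, 0]
1 nonzero row, so rank(P) = 1.
P has 4 columns; by rank–nullity, nullity = 4 − 1 = 3.

3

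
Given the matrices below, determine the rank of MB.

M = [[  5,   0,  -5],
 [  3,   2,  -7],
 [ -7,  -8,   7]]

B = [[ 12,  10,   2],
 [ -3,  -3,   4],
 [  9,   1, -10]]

3

First compute MB:
[[ 15,  45,  60],
 [-33,  17,  84],
 [  3, -39, -116]]
Now row reduce the product.
R2 ← R2 + (11/5)·R1: [0, 116, 216]
R3 ← R3 − (1/5)·R1: [0, -48, -128]
R3 ← R3 + (12/29)·R2: [0, 0, -1120/29]
3 nonzero rows, so rank(MB) = 3.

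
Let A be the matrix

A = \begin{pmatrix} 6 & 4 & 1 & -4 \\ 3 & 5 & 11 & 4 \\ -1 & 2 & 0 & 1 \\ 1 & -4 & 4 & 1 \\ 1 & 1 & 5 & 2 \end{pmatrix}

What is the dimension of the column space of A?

3

Row reduce to echelon form.
R2 ← R2 − (1/2)·R1: [0, 3, 21/2, 6]
R3 ← R3 + (1/6)·R1: [0, 8/3, 1/6, 1/3]
R4 ← R4 − (1/6)·R1: [0, -14/3, 23/6, 5/3]
R5 ← R5 − (1/6)·R1: [0, 1/3, 29/6, 8/3]
R3 ← R3 − (8/9)·R2: [0, 0, -55/6, -5]
R4 ← R4 + (14/9)·R2: [0, 0, 121/6, 11]
R5 ← R5 − (1/9)·R2: [0, 0, 11/3, 2]
R4 ← R4 + (11/5)·R3: [0, 0, 0, 0]
R5 ← R5 + (2/5)·R3: [0, 0, 0, 0]
Echelon form has 3 nonzero rows, so rank(A) = 3.
The column space has dimension equal to the rank: 3.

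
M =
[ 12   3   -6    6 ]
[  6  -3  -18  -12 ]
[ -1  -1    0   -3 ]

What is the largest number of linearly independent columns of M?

3

Row reduce to echelon form.
R2 ← R2 − (1/2)·R1: [0, -9/2, -15, -15]
R3 ← R3 + (1/12)·R1: [0, -3/4, -1/2, -5/2]
R3 ← R3 − (1/6)·R2: [0, 0, 2, 0]
Echelon form has 3 nonzero rows, so rank(M) = 3.
The rank gives the maximum number of linearly independent columns: 3.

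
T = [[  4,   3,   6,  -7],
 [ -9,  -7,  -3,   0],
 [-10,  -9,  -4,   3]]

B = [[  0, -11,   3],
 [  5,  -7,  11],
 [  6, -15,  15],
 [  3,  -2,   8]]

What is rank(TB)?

First compute TB:
[[ 30, -141,  79],
 [-53, 193, -149],
 [-60, 227, -165]]
Now row reduce the product.
R2 ← R2 + (53/30)·R1: [0, -561/10, -283/30]
R3 ← R3 + (2)·R1: [0, -55, -7]
R3 ← R3 − (50/51)·R2: [0, 0, 344/153]
3 nonzero rows, so rank(TB) = 3.

3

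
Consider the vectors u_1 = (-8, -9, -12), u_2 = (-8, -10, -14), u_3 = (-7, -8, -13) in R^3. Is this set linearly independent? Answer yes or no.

yes

Form the matrix with these vectors as rows and row reduce.
R2 ← R2 − R1: [0, -1, -2]
R3 ← R3 − (7/8)·R1: [0, -1/8, -5/2]
R3 ← R3 − (1/8)·R2: [0, 0, -9/4]
3 nonzero rows, so the 3 vectors span a space of dimension 3.
Since 3 = 3, the vectors are linearly independent.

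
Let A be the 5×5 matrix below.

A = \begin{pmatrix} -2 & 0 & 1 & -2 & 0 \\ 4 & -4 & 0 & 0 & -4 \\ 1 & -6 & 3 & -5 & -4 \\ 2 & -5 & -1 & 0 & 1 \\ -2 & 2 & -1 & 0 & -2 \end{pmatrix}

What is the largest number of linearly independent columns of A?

4

Row reduce to echelon form.
R2 ← R2 + (2)·R1: [0, -4, 2, -4, -4]
R3 ← R3 + (1/2)·R1: [0, -6, 7/2, -6, -4]
R4 ← R4 + R1: [0, -5, 0, -2, 1]
R5 ← R5 − R1: [0, 2, -2, 2, -2]
R3 ← R3 − (3/2)·R2: [0, 0, 1/2, 0, 2]
R4 ← R4 − (5/4)·R2: [0, 0, -5/2, 3, 6]
R5 ← R5 + (1/2)·R2: [0, 0, -1, 0, -4]
R4 ← R4 + (5)·R3: [0, 0, 0, 3, 16]
R5 ← R5 + (2)·R3: [0, 0, 0, 0, 0]
Echelon form has 4 nonzero rows, so rank(A) = 4.
The rank gives the maximum number of linearly independent columns: 4.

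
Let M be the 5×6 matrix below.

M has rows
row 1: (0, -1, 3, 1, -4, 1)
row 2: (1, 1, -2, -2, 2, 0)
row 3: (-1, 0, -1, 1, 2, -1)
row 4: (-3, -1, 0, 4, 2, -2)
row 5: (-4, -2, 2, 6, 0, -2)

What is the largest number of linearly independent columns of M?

Row reduce to echelon form.
Swap R1 ↔ R2
R3 ← R3 + R1: [0, 1, -3, -1, 4, -1]
R4 ← R4 + (3)·R1: [0, 2, -6, -2, 8, -2]
R5 ← R5 + (4)·R1: [0, 2, -6, -2, 8, -2]
R3 ← R3 + R2: [0, 0, 0, 0, 0, 0]
R4 ← R4 + (2)·R2: [0, 0, 0, 0, 0, 0]
R5 ← R5 + (2)·R2: [0, 0, 0, 0, 0, 0]
Echelon form has 2 nonzero rows, so rank(M) = 2.
The rank gives the maximum number of linearly independent columns: 2.

2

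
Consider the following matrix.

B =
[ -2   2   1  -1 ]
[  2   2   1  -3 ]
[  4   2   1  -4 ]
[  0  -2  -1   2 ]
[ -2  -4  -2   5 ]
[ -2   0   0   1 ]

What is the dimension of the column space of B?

2

Row reduce to echelon form.
R2 ← R2 + R1: [0, 4, 2, -4]
R3 ← R3 + (2)·R1: [0, 6, 3, -6]
R5 ← R5 − R1: [0, -6, -3, 6]
R6 ← R6 − R1: [0, -2, -1, 2]
R3 ← R3 − (3/2)·R2: [0, 0, 0, 0]
R4 ← R4 + (1/2)·R2: [0, 0, 0, 0]
R5 ← R5 + (3/2)·R2: [0, 0, 0, 0]
R6 ← R6 + (1/2)·R2: [0, 0, 0, 0]
Echelon form has 2 nonzero rows, so rank(B) = 2.
The column space has dimension equal to the rank: 2.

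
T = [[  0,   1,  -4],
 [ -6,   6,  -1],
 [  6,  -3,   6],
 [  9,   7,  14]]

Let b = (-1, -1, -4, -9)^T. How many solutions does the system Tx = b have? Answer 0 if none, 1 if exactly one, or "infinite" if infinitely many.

Row reduce the augmented matrix [T | b].
Swap R1 ↔ R2
R3 ← R3 + R1: [0, 3, 5, -5]
R4 ← R4 + (3/2)·R1: [0, 16, 25/2, -21/2]
R3 ← R3 − (3)·R2: [0, 0, 17, -2]
R4 ← R4 − (16)·R2: [0, 0, 153/2, 11/2]
R4 ← R4 − (9/2)·R3: [0, 0, 0, 29/2]
The echelon form has 4 nonzero rows; the last pivot sits in the augmented column, so rank(T) = 3 but rank([T|b]) = 4.
Since the ranks differ, the system is inconsistent.
It has no solutions.

0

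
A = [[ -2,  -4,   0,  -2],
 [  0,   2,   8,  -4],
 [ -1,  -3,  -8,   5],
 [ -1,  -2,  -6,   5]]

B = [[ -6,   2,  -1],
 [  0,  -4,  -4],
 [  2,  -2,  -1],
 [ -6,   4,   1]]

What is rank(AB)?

2

First compute AB:
[[ 24,   4,  16],
 [ 40, -40, -20],
 [-40,  46,  26],
 [-36,  38,  20]]
Now row reduce the product.
R2 ← R2 − (5/3)·R1: [0, -140/3, -140/3]
R3 ← R3 + (5/3)·R1: [0, 158/3, 158/3]
R4 ← R4 + (3/2)·R1: [0, 44, 44]
R3 ← R3 + (79/70)·R2: [0, 0, 0]
R4 ← R4 + (33/35)·R2: [0, 0, 0]
2 nonzero rows, so rank(AB) = 2.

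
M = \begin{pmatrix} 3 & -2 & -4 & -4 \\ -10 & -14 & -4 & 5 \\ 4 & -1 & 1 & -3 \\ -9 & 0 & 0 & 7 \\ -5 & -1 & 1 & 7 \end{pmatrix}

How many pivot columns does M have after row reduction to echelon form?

4

Row reduce to echelon form.
R2 ← R2 + (10/3)·R1: [0, -62/3, -52/3, -25/3]
R3 ← R3 − (4/3)·R1: [0, 5/3, 19/3, 7/3]
R4 ← R4 + (3)·R1: [0, -6, -12, -5]
R5 ← R5 + (5/3)·R1: [0, -13/3, -17/3, 1/3]
R3 ← R3 + (5/62)·R2: [0, 0, 153/31, 103/62]
R4 ← R4 − (9/31)·R2: [0, 0, -216/31, -80/31]
R5 ← R5 − (13/62)·R2: [0, 0, -63/31, 129/62]
R4 ← R4 + (24/17)·R3: [0, 0, 0, -4/17]
R5 ← R5 + (7/17)·R3: [0, 0, 0, 47/17]
R5 ← R5 + (47/4)·R4: [0, 0, 0, 0]
Echelon form has 4 nonzero rows, so rank(M) = 4.
Each nonzero row contributes one pivot column: 4 pivot columns.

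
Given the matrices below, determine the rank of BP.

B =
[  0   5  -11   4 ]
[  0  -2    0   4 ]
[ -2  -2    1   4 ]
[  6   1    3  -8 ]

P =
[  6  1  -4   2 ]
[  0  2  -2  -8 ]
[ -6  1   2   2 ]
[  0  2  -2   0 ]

3

First compute BP:
[[ 66,   7, -40, -62],
 [  0,   4,  -4,  16],
 [-18,   3,   6,  14],
 [ 18,  -5,  -4,  10]]
Now row reduce the product.
R3 ← R3 + (3/11)·R1: [0, 54/11, -54/11, -32/11]
R4 ← R4 − (3/11)·R1: [0, -76/11, 76/11, 296/11]
R3 ← R3 − (27/22)·R2: [0, 0, 0, -248/11]
R4 ← R4 + (19/11)·R2: [0, 0, 0, 600/11]
R4 ← R4 + (75/31)·R3: [0, 0, 0, 0]
3 nonzero rows, so rank(BP) = 3.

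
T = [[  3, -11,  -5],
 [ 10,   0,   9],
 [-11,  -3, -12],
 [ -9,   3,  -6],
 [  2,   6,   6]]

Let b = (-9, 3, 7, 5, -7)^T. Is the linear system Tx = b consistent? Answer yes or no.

Row reduce the augmented matrix [T | b].
R2 ← R2 − (10/3)·R1: [0, 110/3, 77/3, 33]
R3 ← R3 + (11/3)·R1: [0, -130/3, -91/3, -26]
R4 ← R4 + (3)·R1: [0, -30, -21, -22]
R5 ← R5 − (2/3)·R1: [0, 40/3, 28/3, -1]
R3 ← R3 + (13/11)·R2: [0, 0, 0, 13]
R4 ← R4 + (9/11)·R2: [0, 0, 0, 5]
R5 ← R5 − (4/11)·R2: [0, 0, 0, -13]
R4 ← R4 − (5/13)·R3: [0, 0, 0, 0]
R5 ← R5 + R3: [0, 0, 0, 0]
The echelon form has 3 nonzero rows; the last pivot sits in the augmented column, so rank(T) = 2 but rank([T|b]) = 3.
Since the ranks differ, the system is inconsistent.

no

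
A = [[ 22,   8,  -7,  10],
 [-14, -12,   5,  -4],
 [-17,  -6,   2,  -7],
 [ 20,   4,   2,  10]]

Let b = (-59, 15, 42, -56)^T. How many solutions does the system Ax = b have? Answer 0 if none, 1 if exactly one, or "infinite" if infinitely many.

1

Row reduce the augmented matrix [A | b].
R2 ← R2 + (7/11)·R1: [0, -76/11, 6/11, 26/11, -248/11]
R3 ← R3 + (17/22)·R1: [0, 2/11, -75/22, 8/11, -79/22]
R4 ← R4 − (10/11)·R1: [0, -36/11, 92/11, 10/11, -26/11]
R3 ← R3 + (1/38)·R2: [0, 0, -129/38, 15/19, -159/38]
R4 ← R4 − (9/19)·R2: [0, 0, 154/19, -4/19, 158/19]
R4 ← R4 + (308/129)·R3: [0, 0, 0, 72/43, -72/43]
The echelon form has 4 nonzero rows, and every pivot lies in the first 4 columns, so rank(A) = rank([A|b]) = 4.
The system is consistent.
rank = 4 = number of unknowns, so the solution is unique.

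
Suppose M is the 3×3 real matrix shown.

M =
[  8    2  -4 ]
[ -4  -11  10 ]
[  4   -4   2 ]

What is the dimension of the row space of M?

2

Row reduce to echelon form.
R2 ← R2 + (1/2)·R1: [0, -10, 8]
R3 ← R3 − (1/2)·R1: [0, -5, 4]
R3 ← R3 − (1/2)·R2: [0, 0, 0]
Echelon form has 2 nonzero rows, so rank(M) = 2.
The row space has dimension equal to the rank: 2.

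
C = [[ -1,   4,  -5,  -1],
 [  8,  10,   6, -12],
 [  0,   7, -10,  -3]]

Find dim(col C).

3

Row reduce to echelon form.
R2 ← R2 + (8)·R1: [0, 42, -34, -20]
R3 ← R3 − (1/6)·R2: [0, 0, -13/3, 1/3]
Echelon form has 3 nonzero rows, so rank(C) = 3.
The column space has dimension equal to the rank: 3.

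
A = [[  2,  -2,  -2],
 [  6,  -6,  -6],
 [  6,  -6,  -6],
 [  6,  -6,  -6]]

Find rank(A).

Row reduce to echelon form.
R2 ← R2 − (3)·R1: [0, 0, 0]
R3 ← R3 − (3)·R1: [0, 0, 0]
R4 ← R4 − (3)·R1: [0, 0, 0]
Echelon form has 1 nonzero row, so rank(A) = 1.

1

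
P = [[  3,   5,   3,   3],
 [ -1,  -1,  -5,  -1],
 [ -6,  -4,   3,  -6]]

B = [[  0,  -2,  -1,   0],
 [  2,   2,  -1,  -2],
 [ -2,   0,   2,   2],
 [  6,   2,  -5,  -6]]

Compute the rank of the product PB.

First compute PB:
[[ 22,  10, -17, -22],
 [  2,  -2,  -3,  -2],
 [-50,  -8,  46,  50]]
Now row reduce the product.
R2 ← R2 − (1/11)·R1: [0, -32/11, -16/11, 0]
R3 ← R3 + (25/11)·R1: [0, 162/11, 81/11, 0]
R3 ← R3 + (81/16)·R2: [0, 0, 0, 0]
2 nonzero rows, so rank(PB) = 2.

2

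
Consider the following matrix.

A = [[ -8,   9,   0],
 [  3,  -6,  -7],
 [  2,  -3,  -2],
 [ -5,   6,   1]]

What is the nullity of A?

Row reduce to echelon form.
R2 ← R2 + (3/8)·R1: [0, -21/8, -7]
R3 ← R3 + (1/4)·R1: [0, -3/4, -2]
R4 ← R4 − (5/8)·R1: [0, 3/8, 1]
R3 ← R3 − (2/7)·R2: [0, 0, 0]
R4 ← R4 + (1/7)·R2: [0, 0, 0]
2 nonzero rows, so rank(A) = 2.
A has 3 columns; by rank–nullity, nullity = 3 − 2 = 1.

1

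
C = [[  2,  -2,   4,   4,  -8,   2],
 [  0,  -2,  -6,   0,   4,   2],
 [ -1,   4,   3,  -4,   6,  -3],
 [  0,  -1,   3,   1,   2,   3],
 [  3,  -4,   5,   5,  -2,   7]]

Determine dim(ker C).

Row reduce to echelon form.
R3 ← R3 + (1/2)·R1: [0, 3, 5, -2, 2, -2]
R5 ← R5 − (3/2)·R1: [0, -1, -1, -1, 10, 4]
R3 ← R3 + (3/2)·R2: [0, 0, -4, -2, 8, 1]
R4 ← R4 − (1/2)·R2: [0, 0, 6, 1, 0, 2]
R5 ← R5 − (1/2)·R2: [0, 0, 2, -1, 8, 3]
R4 ← R4 + (3/2)·R3: [0, 0, 0, -2, 12, 7/2]
R5 ← R5 + (1/2)·R3: [0, 0, 0, -2, 12, 7/2]
R5 ← R5 − R4: [0, 0, 0, 0, 0, 0]
4 nonzero rows, so rank(C) = 4.
C has 6 columns; by rank–nullity, nullity = 6 − 4 = 2.

2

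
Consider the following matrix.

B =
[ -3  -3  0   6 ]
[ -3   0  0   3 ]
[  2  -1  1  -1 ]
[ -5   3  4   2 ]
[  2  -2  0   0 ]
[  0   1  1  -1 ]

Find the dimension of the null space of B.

Row reduce to echelon form.
R2 ← R2 − R1: [0, 3, 0, -3]
R3 ← R3 + (2/3)·R1: [0, -3, 1, 3]
R4 ← R4 − (5/3)·R1: [0, 8, 4, -8]
R5 ← R5 + (2/3)·R1: [0, -4, 0, 4]
R3 ← R3 + R2: [0, 0, 1, 0]
R4 ← R4 − (8/3)·R2: [0, 0, 4, 0]
R5 ← R5 + (4/3)·R2: [0, 0, 0, 0]
R6 ← R6 − (1/3)·R2: [0, 0, 1, 0]
R4 ← R4 − (4)·R3: [0, 0, 0, 0]
R6 ← R6 − R3: [0, 0, 0, 0]
3 nonzero rows, so rank(B) = 3.
B has 4 columns; by rank–nullity, nullity = 4 − 3 = 1.

1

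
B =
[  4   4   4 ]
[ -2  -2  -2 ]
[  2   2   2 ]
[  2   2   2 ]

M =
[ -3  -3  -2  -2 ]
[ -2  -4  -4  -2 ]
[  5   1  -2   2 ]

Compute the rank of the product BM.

First compute BM:
[[  0, -24, -32,  -8],
 [  0,  12,  16,   4],
 [  0, -12, -16,  -4],
 [  0, -12, -16,  -4]]
Now row reduce the product.
R2 ← R2 + (1/2)·R1: [0, 0, 0, 0]
R3 ← R3 − (1/2)·R1: [0, 0, 0, 0]
R4 ← R4 − (1/2)·R1: [0, 0, 0, 0]
1 nonzero row, so rank(BM) = 1.

1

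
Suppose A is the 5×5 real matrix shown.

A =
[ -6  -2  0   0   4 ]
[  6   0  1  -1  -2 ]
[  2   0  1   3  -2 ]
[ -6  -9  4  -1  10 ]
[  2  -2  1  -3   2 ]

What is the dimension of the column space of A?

Row reduce to echelon form.
R2 ← R2 + R1: [0, -2, 1, -1, 2]
R3 ← R3 + (1/3)·R1: [0, -2/3, 1, 3, -2/3]
R4 ← R4 − R1: [0, -7, 4, -1, 6]
R5 ← R5 + (1/3)·R1: [0, -8/3, 1, -3, 10/3]
R3 ← R3 − (1/3)·R2: [0, 0, 2/3, 10/3, -4/3]
R4 ← R4 − (7/2)·R2: [0, 0, 1/2, 5/2, -1]
R5 ← R5 − (4/3)·R2: [0, 0, -1/3, -5/3, 2/3]
R4 ← R4 − (3/4)·R3: [0, 0, 0, 0, 0]
R5 ← R5 + (1/2)·R3: [0, 0, 0, 0, 0]
Echelon form has 3 nonzero rows, so rank(A) = 3.
The column space has dimension equal to the rank: 3.

3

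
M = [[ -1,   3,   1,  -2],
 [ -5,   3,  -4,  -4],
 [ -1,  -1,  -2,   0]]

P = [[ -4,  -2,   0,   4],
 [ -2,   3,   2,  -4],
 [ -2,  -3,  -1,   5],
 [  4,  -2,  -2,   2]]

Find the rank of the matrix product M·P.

2

First compute MP:
[[-12,  12,   9, -15],
 [  6,  39,  18, -60],
 [ 10,   5,   0, -10]]
Now row reduce the product.
R2 ← R2 + (1/2)·R1: [0, 45, 45/2, -135/2]
R3 ← R3 + (5/6)·R1: [0, 15, 15/2, -45/2]
R3 ← R3 − (1/3)·R2: [0, 0, 0, 0]
2 nonzero rows, so rank(MP) = 2.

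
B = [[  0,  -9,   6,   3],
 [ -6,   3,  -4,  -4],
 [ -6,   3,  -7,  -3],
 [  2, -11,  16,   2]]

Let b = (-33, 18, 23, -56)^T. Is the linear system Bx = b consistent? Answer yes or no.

Row reduce the augmented matrix [B | b].
Swap R1 ↔ R2
R3 ← R3 − R1: [0, 0, -3, 1, 5]
R4 ← R4 + (1/3)·R1: [0, -10, 44/3, 2/3, -50]
R4 ← R4 − (10/9)·R2: [0, 0, 8, -8/3, -40/3]
R4 ← R4 + (8/3)·R3: [0, 0, 0, 0, 0]
The echelon form has 3 nonzero rows, and every pivot lies in the first 4 columns, so rank(B) = rank([B|b]) = 3.
The system is consistent.

yes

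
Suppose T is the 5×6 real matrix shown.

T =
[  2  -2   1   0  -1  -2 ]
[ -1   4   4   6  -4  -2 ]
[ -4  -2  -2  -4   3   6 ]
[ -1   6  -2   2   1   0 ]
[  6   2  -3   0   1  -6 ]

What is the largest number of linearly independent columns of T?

3

Row reduce to echelon form.
R2 ← R2 + (1/2)·R1: [0, 3, 9/2, 6, -9/2, -3]
R3 ← R3 + (2)·R1: [0, -6, 0, -4, 1, 2]
R4 ← R4 + (1/2)·R1: [0, 5, -3/2, 2, 1/2, -1]
R5 ← R5 − (3)·R1: [0, 8, -6, 0, 4, 0]
R3 ← R3 + (2)·R2: [0, 0, 9, 8, -8, -4]
R4 ← R4 − (5/3)·R2: [0, 0, -9, -8, 8, 4]
R5 ← R5 − (8/3)·R2: [0, 0, -18, -16, 16, 8]
R4 ← R4 + R3: [0, 0, 0, 0, 0, 0]
R5 ← R5 + (2)·R3: [0, 0, 0, 0, 0, 0]
Echelon form has 3 nonzero rows, so rank(T) = 3.
The rank gives the maximum number of linearly independent columns: 3.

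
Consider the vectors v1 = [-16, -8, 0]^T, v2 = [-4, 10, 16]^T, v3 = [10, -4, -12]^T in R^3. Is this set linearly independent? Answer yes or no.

Form the matrix with these vectors as rows and row reduce.
R2 ← R2 − (1/4)·R1: [0, 12, 16]
R3 ← R3 + (5/8)·R1: [0, -9, -12]
R3 ← R3 + (3/4)·R2: [0, 0, 0]
2 nonzero rows, so the 3 vectors span a space of dimension 2.
Since 2 < 3, the vectors are linearly dependent.

no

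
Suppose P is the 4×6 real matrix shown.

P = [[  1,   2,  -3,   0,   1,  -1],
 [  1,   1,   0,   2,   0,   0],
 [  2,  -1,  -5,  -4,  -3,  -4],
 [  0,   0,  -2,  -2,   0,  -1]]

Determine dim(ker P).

3

Row reduce to echelon form.
R2 ← R2 − R1: [0, -1, 3, 2, -1, 1]
R3 ← R3 − (2)·R1: [0, -5, 1, -4, -5, -2]
R3 ← R3 − (5)·R2: [0, 0, -14, -14, 0, -7]
R4 ← R4 − (1/7)·R3: [0, 0, 0, 0, 0, 0]
3 nonzero rows, so rank(P) = 3.
P has 6 columns; by rank–nullity, nullity = 6 − 3 = 3.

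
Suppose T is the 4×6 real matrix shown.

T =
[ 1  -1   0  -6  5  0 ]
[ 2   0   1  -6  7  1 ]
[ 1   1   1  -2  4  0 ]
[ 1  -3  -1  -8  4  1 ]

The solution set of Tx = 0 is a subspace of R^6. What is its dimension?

3

Row reduce to echelon form.
R2 ← R2 − (2)·R1: [0, 2, 1, 6, -3, 1]
R3 ← R3 − R1: [0, 2, 1, 4, -1, 0]
R4 ← R4 − R1: [0, -2, -1, -2, -1, 1]
R3 ← R3 − R2: [0, 0, 0, -2, 2, -1]
R4 ← R4 + R2: [0, 0, 0, 4, -4, 2]
R4 ← R4 + (2)·R3: [0, 0, 0, 0, 0, 0]
3 nonzero rows, so rank(T) = 3.
T has 6 columns; by rank–nullity, nullity = 6 − 3 = 3.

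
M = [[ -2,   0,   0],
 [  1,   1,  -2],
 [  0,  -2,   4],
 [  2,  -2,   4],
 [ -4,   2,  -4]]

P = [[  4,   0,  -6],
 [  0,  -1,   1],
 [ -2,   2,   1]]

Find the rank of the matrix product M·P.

First compute MP:
[[ -8,   0,  12],
 [  8,  -5,  -7],
 [ -8,  10,   2],
 [  0,  10, -10],
 [ -8, -10,  22]]
Now row reduce the product.
R2 ← R2 + R1: [0, -5, 5]
R3 ← R3 − R1: [0, 10, -10]
R5 ← R5 − R1: [0, -10, 10]
R3 ← R3 + (2)·R2: [0, 0, 0]
R4 ← R4 + (2)·R2: [0, 0, 0]
R5 ← R5 − (2)·R2: [0, 0, 0]
2 nonzero rows, so rank(MP) = 2.

2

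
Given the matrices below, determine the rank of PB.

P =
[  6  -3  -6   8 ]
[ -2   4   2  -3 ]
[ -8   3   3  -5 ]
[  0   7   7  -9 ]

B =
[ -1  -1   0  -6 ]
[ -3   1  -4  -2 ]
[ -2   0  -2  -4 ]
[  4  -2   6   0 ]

First compute PB:
[[ 47, -25,  72,  -6],
 [-26,  12, -38,  -4],
 [-27,  21, -48,  30],
 [-71,  25, -96, -42]]
Now row reduce the product.
R2 ← R2 + (26/47)·R1: [0, -86/47, 86/47, -344/47]
R3 ← R3 + (27/47)·R1: [0, 312/47, -312/47, 1248/47]
R4 ← R4 + (71/47)·R1: [0, -600/47, 600/47, -2400/47]
R3 ← R3 + (156/43)·R2: [0, 0, 0, 0]
R4 ← R4 − (300/43)·R2: [0, 0, 0, 0]
2 nonzero rows, so rank(PB) = 2.

2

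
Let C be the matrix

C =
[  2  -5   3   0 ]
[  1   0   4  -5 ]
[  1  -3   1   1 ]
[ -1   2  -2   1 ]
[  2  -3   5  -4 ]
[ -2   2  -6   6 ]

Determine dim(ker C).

2

Row reduce to echelon form.
R2 ← R2 − (1/2)·R1: [0, 5/2, 5/2, -5]
R3 ← R3 − (1/2)·R1: [0, -1/2, -1/2, 1]
R4 ← R4 + (1/2)·R1: [0, -1/2, -1/2, 1]
R5 ← R5 − R1: [0, 2, 2, -4]
R6 ← R6 + R1: [0, -3, -3, 6]
R3 ← R3 + (1/5)·R2: [0, 0, 0, 0]
R4 ← R4 + (1/5)·R2: [0, 0, 0, 0]
R5 ← R5 − (4/5)·R2: [0, 0, 0, 0]
R6 ← R6 + (6/5)·R2: [0, 0, 0, 0]
2 nonzero rows, so rank(C) = 2.
C has 4 columns; by rank–nullity, nullity = 4 − 2 = 2.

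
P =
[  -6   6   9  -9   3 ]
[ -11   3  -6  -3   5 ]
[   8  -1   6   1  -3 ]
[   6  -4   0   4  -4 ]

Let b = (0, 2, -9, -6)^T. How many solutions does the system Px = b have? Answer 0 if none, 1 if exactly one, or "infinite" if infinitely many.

Row reduce the augmented matrix [P | b].
R2 ← R2 − (11/6)·R1: [0, -8, -45/2, 27/2, -1/2, 2]
R3 ← R3 + (4/3)·R1: [0, 7, 18, -11, 1, -9]
R4 ← R4 + R1: [0, 2, 9, -5, -1, -6]
R3 ← R3 + (7/8)·R2: [0, 0, -27/16, 13/16, 9/16, -29/4]
R4 ← R4 + (1/4)·R2: [0, 0, 27/8, -13/8, -9/8, -11/2]
R4 ← R4 + (2)·R3: [0, 0, 0, 0, 0, -20]
The echelon form has 4 nonzero rows; the last pivot sits in the augmented column, so rank(P) = 3 but rank([P|b]) = 4.
Since the ranks differ, the system is inconsistent.
It has no solutions.

0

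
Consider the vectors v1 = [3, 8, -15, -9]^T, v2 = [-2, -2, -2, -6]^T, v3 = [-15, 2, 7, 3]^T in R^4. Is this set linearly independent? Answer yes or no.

Form the matrix with these vectors as rows and row reduce.
R2 ← R2 + (2/3)·R1: [0, 10/3, -12, -12]
R3 ← R3 + (5)·R1: [0, 42, -68, -42]
R3 ← R3 − (63/5)·R2: [0, 0, 416/5, 546/5]
3 nonzero rows, so the 3 vectors span a space of dimension 3.
Since 3 = 3, the vectors are linearly independent.

yes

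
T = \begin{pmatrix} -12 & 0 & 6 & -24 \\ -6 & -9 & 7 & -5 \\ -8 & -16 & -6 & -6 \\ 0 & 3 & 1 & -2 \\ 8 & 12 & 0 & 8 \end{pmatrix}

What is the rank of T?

3

Row reduce to echelon form.
R2 ← R2 − (1/2)·R1: [0, -9, 4, 7]
R3 ← R3 − (2/3)·R1: [0, -16, -10, 10]
R5 ← R5 + (2/3)·R1: [0, 12, 4, -8]
R3 ← R3 − (16/9)·R2: [0, 0, -154/9, -22/9]
R4 ← R4 + (1/3)·R2: [0, 0, 7/3, 1/3]
R5 ← R5 + (4/3)·R2: [0, 0, 28/3, 4/3]
R4 ← R4 + (3/22)·R3: [0, 0, 0, 0]
R5 ← R5 + (6/11)·R3: [0, 0, 0, 0]
Echelon form has 3 nonzero rows, so rank(T) = 3.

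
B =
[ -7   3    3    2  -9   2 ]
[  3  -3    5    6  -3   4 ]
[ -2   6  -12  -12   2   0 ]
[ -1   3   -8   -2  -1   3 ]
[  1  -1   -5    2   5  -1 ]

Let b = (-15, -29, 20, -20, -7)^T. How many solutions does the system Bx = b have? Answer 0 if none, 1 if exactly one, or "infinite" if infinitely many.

Row reduce the augmented matrix [B | b].
R2 ← R2 + (3/7)·R1: [0, -12/7, 44/7, 48/7, -48/7, 34/7, -248/7]
R3 ← R3 − (2/7)·R1: [0, 36/7, -90/7, -88/7, 32/7, -4/7, 170/7]
R4 ← R4 − (1/7)·R1: [0, 18/7, -59/7, -16/7, 2/7, 19/7, -125/7]
R5 ← R5 + (1/7)·R1: [0, -4/7, -32/7, 16/7, 26/7, -5/7, -64/7]
R3 ← R3 + (3)·R2: [0, 0, 6, 8, -16, 14, -82]
R4 ← R4 + (3/2)·R2: [0, 0, 1, 8, -10, 10, -71]
R5 ← R5 − (1/3)·R2: [0, 0, -20/3, 0, 6, -7/3, 8/3]
R4 ← R4 − (1/6)·R3: [0, 0, 0, 20/3, -22/3, 23/3, -172/3]
R5 ← R5 + (10/9)·R3: [0, 0, 0, 80/9, -106/9, 119/9, -796/9]
R5 ← R5 − (4/3)·R4: [0, 0, 0, 0, -2, 3, -12]
The echelon form has 5 nonzero rows, and every pivot lies in the first 6 columns, so rank(B) = rank([B|b]) = 5.
The system is consistent.
rank = 5 < 6 unknowns, so there are infinitely many solutions.

infinite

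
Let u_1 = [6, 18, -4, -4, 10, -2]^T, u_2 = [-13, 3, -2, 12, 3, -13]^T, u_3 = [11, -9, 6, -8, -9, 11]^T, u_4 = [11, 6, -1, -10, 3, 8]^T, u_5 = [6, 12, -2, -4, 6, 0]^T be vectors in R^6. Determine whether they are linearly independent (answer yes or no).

no

Form the matrix with these vectors as rows and row reduce.
R2 ← R2 + (13/6)·R1: [0, 42, -32/3, 10/3, 74/3, -52/3]
R3 ← R3 − (11/6)·R1: [0, -42, 40/3, -2/3, -82/3, 44/3]
R4 ← R4 − (11/6)·R1: [0, -27, 19/3, -8/3, -46/3, 35/3]
R5 ← R5 − R1: [0, -6, 2, 0, -4, 2]
R3 ← R3 + R2: [0, 0, 8/3, 8/3, -8/3, -8/3]
R4 ← R4 + (9/14)·R2: [0, 0, -11/21, -11/21, 11/21, 11/21]
R5 ← R5 + (1/7)·R2: [0, 0, 10/21, 10/21, -10/21, -10/21]
R4 ← R4 + (11/56)·R3: [0, 0, 0, 0, 0, 0]
R5 ← R5 − (5/28)·R3: [0, 0, 0, 0, 0, 0]
3 nonzero rows, so the 5 vectors span a space of dimension 3.
Since 3 < 5, the vectors are linearly dependent.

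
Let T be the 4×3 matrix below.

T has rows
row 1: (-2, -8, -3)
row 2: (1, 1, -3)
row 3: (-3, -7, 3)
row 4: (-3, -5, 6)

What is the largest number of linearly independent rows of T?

2

Row reduce to echelon form.
R2 ← R2 + (1/2)·R1: [0, -3, -9/2]
R3 ← R3 − (3/2)·R1: [0, 5, 15/2]
R4 ← R4 − (3/2)·R1: [0, 7, 21/2]
R3 ← R3 + (5/3)·R2: [0, 0, 0]
R4 ← R4 + (7/3)·R2: [0, 0, 0]
Echelon form has 2 nonzero rows, so rank(T) = 2.
The rank gives the maximum number of linearly independent rows: 2.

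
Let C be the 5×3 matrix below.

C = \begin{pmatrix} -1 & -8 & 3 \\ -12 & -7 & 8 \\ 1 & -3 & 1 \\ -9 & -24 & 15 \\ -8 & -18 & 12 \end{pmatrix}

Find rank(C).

Row reduce to echelon form.
R2 ← R2 − (12)·R1: [0, 89, -28]
R3 ← R3 + R1: [0, -11, 4]
R4 ← R4 − (9)·R1: [0, 48, -12]
R5 ← R5 − (8)·R1: [0, 46, -12]
R3 ← R3 + (11/89)·R2: [0, 0, 48/89]
R4 ← R4 − (48/89)·R2: [0, 0, 276/89]
R5 ← R5 − (46/89)·R2: [0, 0, 220/89]
R4 ← R4 − (23/4)·R3: [0, 0, 0]
R5 ← R5 − (55/12)·R3: [0, 0, 0]
Echelon form has 3 nonzero rows, so rank(C) = 3.

3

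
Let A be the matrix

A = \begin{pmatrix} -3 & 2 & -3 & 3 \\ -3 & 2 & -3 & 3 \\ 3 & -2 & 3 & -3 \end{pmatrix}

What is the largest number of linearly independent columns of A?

1

Row reduce to echelon form.
R2 ← R2 − R1: [0, 0, 0, 0]
R3 ← R3 + R1: [0, 0, 0, 0]
Echelon form has 1 nonzero row, so rank(A) = 1.
The rank gives the maximum number of linearly independent columns: 1.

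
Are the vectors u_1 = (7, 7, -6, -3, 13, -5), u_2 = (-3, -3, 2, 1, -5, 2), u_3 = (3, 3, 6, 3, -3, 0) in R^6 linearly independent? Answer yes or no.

Form the matrix with these vectors as rows and row reduce.
R2 ← R2 + (3/7)·R1: [0, 0, -4/7, -2/7, 4/7, -1/7]
R3 ← R3 − (3/7)·R1: [0, 0, 60/7, 30/7, -60/7, 15/7]
R3 ← R3 + (15)·R2: [0, 0, 0, 0, 0, 0]
2 nonzero rows, so the 3 vectors span a space of dimension 2.
Since 2 < 3, the vectors are linearly dependent.

no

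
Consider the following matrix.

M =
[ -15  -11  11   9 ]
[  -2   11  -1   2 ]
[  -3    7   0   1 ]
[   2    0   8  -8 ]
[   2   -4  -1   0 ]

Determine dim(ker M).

0

Row reduce to echelon form.
R2 ← R2 − (2/15)·R1: [0, 187/15, -37/15, 4/5]
R3 ← R3 − (1/5)·R1: [0, 46/5, -11/5, -4/5]
R4 ← R4 + (2/15)·R1: [0, -22/15, 142/15, -34/5]
R5 ← R5 + (2/15)·R1: [0, -82/15, 7/15, 6/5]
R3 ← R3 − (138/187)·R2: [0, 0, -71/187, -260/187]
R4 ← R4 + (2/17)·R2: [0, 0, 156/17, -114/17]
R5 ← R5 + (82/187)·R2: [0, 0, -115/187, 290/187]
R4 ← R4 + (1716/71)·R3: [0, 0, 0, -2862/71]
R5 ← R5 − (115/71)·R3: [0, 0, 0, 270/71]
R5 ← R5 + (5/53)·R4: [0, 0, 0, 0]
4 nonzero rows, so rank(M) = 4.
M has 4 columns; by rank–nullity, nullity = 4 − 4 = 0.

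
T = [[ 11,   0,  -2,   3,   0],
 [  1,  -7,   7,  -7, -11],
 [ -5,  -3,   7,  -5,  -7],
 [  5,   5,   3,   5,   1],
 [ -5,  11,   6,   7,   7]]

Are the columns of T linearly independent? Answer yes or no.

Row reduce T to echelon form.
R2 ← R2 − (1/11)·R1: [0, -7, 79/11, -80/11, -11]
R3 ← R3 + (5/11)·R1: [0, -3, 67/11, -40/11, -7]
R4 ← R4 − (5/11)·R1: [0, 5, 43/11, 40/11, 1]
R5 ← R5 + (5/11)·R1: [0, 11, 56/11, 92/11, 7]
R3 ← R3 − (3/7)·R2: [0, 0, 232/77, -40/77, -16/7]
R4 ← R4 + (5/7)·R2: [0, 0, 696/77, -120/77, -48/7]
R5 ← R5 + (11/7)·R2: [0, 0, 1261/77, -236/77, -72/7]
R4 ← R4 − (3)·R3: [0, 0, 0, 0, 0]
R5 ← R5 − (1261/232)·R3: [0, 0, 0, -7/29, 62/29]
Swap R4 ↔ R5
4 pivots among 5 columns.
Only 4 < 5 pivot columns, so the columns are linearly dependent.

no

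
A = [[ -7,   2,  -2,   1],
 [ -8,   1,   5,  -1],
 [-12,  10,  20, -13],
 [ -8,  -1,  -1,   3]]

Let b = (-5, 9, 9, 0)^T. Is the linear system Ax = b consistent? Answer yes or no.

Row reduce the augmented matrix [A | b].
R2 ← R2 − (8/7)·R1: [0, -9/7, 51/7, -15/7, 103/7]
R3 ← R3 − (12/7)·R1: [0, 46/7, 164/7, -103/7, 123/7]
R4 ← R4 − (8/7)·R1: [0, -23/7, 9/7, 13/7, 40/7]
R3 ← R3 + (46/9)·R2: [0, 0, 182/3, -77/3, 835/9]
R4 ← R4 − (23/9)·R2: [0, 0, -52/3, 22/3, -287/9]
R4 ← R4 + (2/7)·R3: [0, 0, 0, 0, -113/21]
The echelon form has 4 nonzero rows; the last pivot sits in the augmented column, so rank(A) = 3 but rank([A|b]) = 4.
Since the ranks differ, the system is inconsistent.

no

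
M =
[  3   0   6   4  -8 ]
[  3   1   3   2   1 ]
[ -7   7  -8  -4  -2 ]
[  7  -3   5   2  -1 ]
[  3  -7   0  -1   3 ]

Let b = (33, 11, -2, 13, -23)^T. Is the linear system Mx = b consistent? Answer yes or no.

yes

Row reduce the augmented matrix [M | b].
R2 ← R2 − R1: [0, 1, -3, -2, 9, -22]
R3 ← R3 + (7/3)·R1: [0, 7, 6, 16/3, -62/3, 75]
R4 ← R4 − (7/3)·R1: [0, -3, -9, -22/3, 53/3, -64]
R5 ← R5 − R1: [0, -7, -6, -5, 11, -56]
R3 ← R3 − (7)·R2: [0, 0, 27, 58/3, -251/3, 229]
R4 ← R4 + (3)·R2: [0, 0, -18, -40/3, 134/3, -130]
R5 ← R5 + (7)·R2: [0, 0, -27, -19, 74, -210]
R4 ← R4 + (2/3)·R3: [0, 0, 0, -4/9, -100/9, 68/3]
R5 ← R5 + R3: [0, 0, 0, 1/3, -29/3, 19]
R5 ← R5 + (3/4)·R4: [0, 0, 0, 0, -18, 36]
The echelon form has 5 nonzero rows, and every pivot lies in the first 5 columns, so rank(M) = rank([M|b]) = 5.
The system is consistent.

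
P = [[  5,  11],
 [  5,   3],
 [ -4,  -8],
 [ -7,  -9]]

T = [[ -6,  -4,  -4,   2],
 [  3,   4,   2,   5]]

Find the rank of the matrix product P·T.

2

First compute PT:
[[  3,  24,   2,  65],
 [-21,  -8, -14,  25],
 [  0, -16,   0, -48],
 [ 15,  -8,  10, -59]]
Now row reduce the product.
R2 ← R2 + (7)·R1: [0, 160, 0, 480]
R4 ← R4 − (5)·R1: [0, -128, 0, -384]
R3 ← R3 + (1/10)·R2: [0, 0, 0, 0]
R4 ← R4 + (4/5)·R2: [0, 0, 0, 0]
2 nonzero rows, so rank(PT) = 2.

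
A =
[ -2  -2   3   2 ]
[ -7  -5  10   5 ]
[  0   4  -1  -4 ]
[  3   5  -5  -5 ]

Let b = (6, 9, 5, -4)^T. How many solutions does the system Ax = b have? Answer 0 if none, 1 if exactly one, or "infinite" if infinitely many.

0

Row reduce the augmented matrix [A | b].
R2 ← R2 − (7/2)·R1: [0, 2, -1/2, -2, -12]
R4 ← R4 + (3/2)·R1: [0, 2, -1/2, -2, 5]
R3 ← R3 − (2)·R2: [0, 0, 0, 0, 29]
R4 ← R4 − R2: [0, 0, 0, 0, 17]
R4 ← R4 − (17/29)·R3: [0, 0, 0, 0, 0]
The echelon form has 3 nonzero rows; the last pivot sits in the augmented column, so rank(A) = 2 but rank([A|b]) = 3.
Since the ranks differ, the system is inconsistent.
It has no solutions.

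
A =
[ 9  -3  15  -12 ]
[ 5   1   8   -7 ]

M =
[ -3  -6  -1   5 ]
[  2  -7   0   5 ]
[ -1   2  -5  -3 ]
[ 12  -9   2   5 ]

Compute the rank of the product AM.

First compute AM:
[[-192, 105, -108, -75],
 [-105,  42, -59, -29]]
Now row reduce the product.
R2 ← R2 − (35/64)·R1: [0, -987/64, 1/16, 769/64]
2 nonzero rows, so rank(AM) = 2.

2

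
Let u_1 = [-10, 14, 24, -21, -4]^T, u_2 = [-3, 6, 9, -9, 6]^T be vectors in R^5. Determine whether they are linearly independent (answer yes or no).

yes

Form the matrix with these vectors as rows and row reduce.
R2 ← R2 − (3/10)·R1: [0, 9/5, 9/5, -27/10, 36/5]
2 nonzero rows, so the 2 vectors span a space of dimension 2.
Since 2 = 2, the vectors are linearly independent.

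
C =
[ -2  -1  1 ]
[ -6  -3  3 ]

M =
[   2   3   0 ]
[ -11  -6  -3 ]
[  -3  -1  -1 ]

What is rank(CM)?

First compute CM:
[[  4,  -1,   2],
 [ 12,  -3,   6]]
Now row reduce the product.
R2 ← R2 − (3)·R1: [0, 0, 0]
1 nonzero row, so rank(CM) = 1.

1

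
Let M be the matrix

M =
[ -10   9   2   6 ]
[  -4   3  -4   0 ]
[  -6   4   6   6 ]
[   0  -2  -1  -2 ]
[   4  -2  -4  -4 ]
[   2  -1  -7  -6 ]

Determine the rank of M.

4

Row reduce to echelon form.
R2 ← R2 − (2/5)·R1: [0, -3/5, -24/5, -12/5]
R3 ← R3 − (3/5)·R1: [0, -7/5, 24/5, 12/5]
R5 ← R5 + (2/5)·R1: [0, 8/5, -16/5, -8/5]
R6 ← R6 + (1/5)·R1: [0, 4/5, -33/5, -24/5]
R3 ← R3 − (7/3)·R2: [0, 0, 16, 8]
R4 ← R4 − (10/3)·R2: [0, 0, 15, 6]
R5 ← R5 + (8/3)·R2: [0, 0, -16, -8]
R6 ← R6 + (4/3)·R2: [0, 0, -13, -8]
R4 ← R4 − (15/16)·R3: [0, 0, 0, -3/2]
R5 ← R5 + R3: [0, 0, 0, 0]
R6 ← R6 + (13/16)·R3: [0, 0, 0, -3/2]
R6 ← R6 − R4: [0, 0, 0, 0]
Echelon form has 4 nonzero rows, so rank(M) = 4.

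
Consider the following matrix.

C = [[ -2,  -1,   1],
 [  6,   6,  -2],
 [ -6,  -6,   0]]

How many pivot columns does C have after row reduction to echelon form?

3

Row reduce to echelon form.
R2 ← R2 + (3)·R1: [0, 3, 1]
R3 ← R3 − (3)·R1: [0, -3, -3]
R3 ← R3 + R2: [0, 0, -2]
Echelon form has 3 nonzero rows, so rank(C) = 3.
Each nonzero row contributes one pivot column: 3 pivot columns.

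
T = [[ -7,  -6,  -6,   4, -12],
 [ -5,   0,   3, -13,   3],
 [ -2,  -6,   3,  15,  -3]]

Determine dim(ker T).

2

Row reduce to echelon form.
R2 ← R2 − (5/7)·R1: [0, 30/7, 51/7, -111/7, 81/7]
R3 ← R3 − (2/7)·R1: [0, -30/7, 33/7, 97/7, 3/7]
R3 ← R3 + R2: [0, 0, 12, -2, 12]
3 nonzero rows, so rank(T) = 3.
T has 5 columns; by rank–nullity, nullity = 5 − 3 = 2.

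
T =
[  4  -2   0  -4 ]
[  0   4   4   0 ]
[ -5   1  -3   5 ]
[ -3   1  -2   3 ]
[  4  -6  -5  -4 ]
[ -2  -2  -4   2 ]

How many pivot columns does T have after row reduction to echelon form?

Row reduce to echelon form.
R3 ← R3 + (5/4)·R1: [0, -3/2, -3, 0]
R4 ← R4 + (3/4)·R1: [0, -1/2, -2, 0]
R5 ← R5 − R1: [0, -4, -5, 0]
R6 ← R6 + (1/2)·R1: [0, -3, -4, 0]
R3 ← R3 + (3/8)·R2: [0, 0, -3/2, 0]
R4 ← R4 + (1/8)·R2: [0, 0, -3/2, 0]
R5 ← R5 + R2: [0, 0, -1, 0]
R6 ← R6 + (3/4)·R2: [0, 0, -1, 0]
R4 ← R4 − R3: [0, 0, 0, 0]
R5 ← R5 − (2/3)·R3: [0, 0, 0, 0]
R6 ← R6 − (2/3)·R3: [0, 0, 0, 0]
Echelon form has 3 nonzero rows, so rank(T) = 3.
Each nonzero row contributes one pivot column: 3 pivot columns.

3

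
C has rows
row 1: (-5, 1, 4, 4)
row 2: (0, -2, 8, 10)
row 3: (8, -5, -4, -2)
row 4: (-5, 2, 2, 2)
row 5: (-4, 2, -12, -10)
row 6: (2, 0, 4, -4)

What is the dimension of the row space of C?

4

Row reduce to echelon form.
R3 ← R3 + (8/5)·R1: [0, -17/5, 12/5, 22/5]
R4 ← R4 − R1: [0, 1, -2, -2]
R5 ← R5 − (4/5)·R1: [0, 6/5, -76/5, -66/5]
R6 ← R6 + (2/5)·R1: [0, 2/5, 28/5, -12/5]
R3 ← R3 − (17/10)·R2: [0, 0, -56/5, -63/5]
R4 ← R4 + (1/2)·R2: [0, 0, 2, 3]
R5 ← R5 + (3/5)·R2: [0, 0, -52/5, -36/5]
R6 ← R6 + (1/5)·R2: [0, 0, 36/5, -2/5]
R4 ← R4 + (5/28)·R3: [0, 0, 0, 3/4]
R5 ← R5 − (13/14)·R3: [0, 0, 0, 9/2]
R6 ← R6 + (9/14)·R3: [0, 0, 0, -17/2]
R5 ← R5 − (6)·R4: [0, 0, 0, 0]
R6 ← R6 + (34/3)·R4: [0, 0, 0, 0]
Echelon form has 4 nonzero rows, so rank(C) = 4.
The row space has dimension equal to the rank: 4.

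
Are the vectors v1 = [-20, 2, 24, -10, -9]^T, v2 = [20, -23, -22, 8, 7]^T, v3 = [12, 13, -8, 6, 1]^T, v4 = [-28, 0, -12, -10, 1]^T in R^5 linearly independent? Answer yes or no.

yes

Form the matrix with these vectors as rows and row reduce.
R2 ← R2 + R1: [0, -21, 2, -2, -2]
R3 ← R3 + (3/5)·R1: [0, 71/5, 32/5, 0, -22/5]
R4 ← R4 − (7/5)·R1: [0, -14/5, -228/5, 4, 68/5]
R3 ← R3 + (71/105)·R2: [0, 0, 814/105, -142/105, -604/105]
R4 ← R4 − (2/15)·R2: [0, 0, -688/15, 64/15, 208/15]
R4 ← R4 + (2408/407)·R3: [0, 0, 0, -1520/407, -8208/407]
4 nonzero rows, so the 4 vectors span a space of dimension 4.
Since 4 = 4, the vectors are linearly independent.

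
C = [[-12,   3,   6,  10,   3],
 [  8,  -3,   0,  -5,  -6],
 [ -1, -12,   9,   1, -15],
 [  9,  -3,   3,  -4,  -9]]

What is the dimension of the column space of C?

3

Row reduce to echelon form.
R2 ← R2 + (2/3)·R1: [0, -1, 4, 5/3, -4]
R3 ← R3 − (1/12)·R1: [0, -49/4, 17/2, 1/6, -61/4]
R4 ← R4 + (3/4)·R1: [0, -3/4, 15/2, 7/2, -27/4]
R3 ← R3 − (49/4)·R2: [0, 0, -81/2, -81/4, 135/4]
R4 ← R4 − (3/4)·R2: [0, 0, 9/2, 9/4, -15/4]
R4 ← R4 + (1/9)·R3: [0, 0, 0, 0, 0]
Echelon form has 3 nonzero rows, so rank(C) = 3.
The column space has dimension equal to the rank: 3.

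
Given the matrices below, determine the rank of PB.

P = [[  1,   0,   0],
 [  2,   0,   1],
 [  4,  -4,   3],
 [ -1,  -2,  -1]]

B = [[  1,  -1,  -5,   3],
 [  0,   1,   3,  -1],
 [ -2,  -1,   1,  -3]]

2

First compute PB:
[[  1,  -1,  -5,   3],
 [  0,  -3,  -9,   3],
 [ -2, -11, -29,   7],
 [  1,   0,  -2,   2]]
Now row reduce the product.
R3 ← R3 + (2)·R1: [0, -13, -39, 13]
R4 ← R4 − R1: [0, 1, 3, -1]
R3 ← R3 − (13/3)·R2: [0, 0, 0, 0]
R4 ← R4 + (1/3)·R2: [0, 0, 0, 0]
2 nonzero rows, so rank(PB) = 2.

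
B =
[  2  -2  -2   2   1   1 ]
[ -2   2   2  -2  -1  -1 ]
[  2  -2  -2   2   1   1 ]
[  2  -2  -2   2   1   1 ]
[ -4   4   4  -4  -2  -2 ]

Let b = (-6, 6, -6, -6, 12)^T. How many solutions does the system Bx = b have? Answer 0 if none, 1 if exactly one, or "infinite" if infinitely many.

Row reduce the augmented matrix [B | b].
R2 ← R2 + R1: [0, 0, 0, 0, 0, 0, 0]
R3 ← R3 − R1: [0, 0, 0, 0, 0, 0, 0]
R4 ← R4 − R1: [0, 0, 0, 0, 0, 0, 0]
R5 ← R5 + (2)·R1: [0, 0, 0, 0, 0, 0, 0]
The echelon form has 1 nonzero rows, and every pivot lies in the first 6 columns, so rank(B) = rank([B|b]) = 1.
The system is consistent.
rank = 1 < 6 unknowns, so there are infinitely many solutions.

infinite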